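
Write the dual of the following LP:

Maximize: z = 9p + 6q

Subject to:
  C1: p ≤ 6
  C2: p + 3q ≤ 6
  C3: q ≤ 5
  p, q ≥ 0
Minimize: z = 6y1 + 6y2 + 5y3

Subject to:
  C1: -y1 - y2 ≤ -9
  C2: -3y2 - y3 ≤ -6
  y1, y2, y3 ≥ 0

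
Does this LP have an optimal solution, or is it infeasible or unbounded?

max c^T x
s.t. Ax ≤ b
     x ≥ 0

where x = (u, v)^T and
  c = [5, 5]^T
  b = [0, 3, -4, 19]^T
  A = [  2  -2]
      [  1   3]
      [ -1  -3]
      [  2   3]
One constraint requires u + 3v ≤ 3, while the constraint -u - 3v ≤ -4 is equivalent to u + 3v ≥ 4. Together they would need 4 ≤ u + 3v ≤ 3, which is impossible since 4 > 3. No point satisfies all constraints.

Infeasible: no point satisfies all constraints simultaneously.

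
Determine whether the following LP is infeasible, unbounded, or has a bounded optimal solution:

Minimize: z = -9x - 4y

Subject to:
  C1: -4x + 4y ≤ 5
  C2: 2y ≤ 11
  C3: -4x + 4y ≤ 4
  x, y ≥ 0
Feasible point: (0, 0) satisfies every constraint, so the LP is feasible.
Direction d = (1, 0): for each constraint row a, a·d ≤ 0 —
  (-4)(1) + (4)(0) = -4 ≤ 0
  (0)(1) + (2)(0) = 0 ≤ 0
  (-4)(1) + (4)(0) = -4 ≤ 0
and d ≥ 0, so (0, 0) + t·d stays feasible for every t ≥ 0. Along this ray z = -9x - 4y changes by -9 per unit t, so z → −∞.

Unbounded: there is a feasible ray along which z → −∞.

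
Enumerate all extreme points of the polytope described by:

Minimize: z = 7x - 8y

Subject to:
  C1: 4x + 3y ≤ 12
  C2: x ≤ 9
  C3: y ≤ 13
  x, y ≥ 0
Each vertex is the intersection of two constraint boundaries that also satisfies all remaining constraints:
  x = 0 and y = 0 → (0, 0)
  4x + 3y = 12 and y = 0 → (3, 0)
  4x + 3y = 12 and x = 0 → (0, 4)

Vertices: (0, 0), (3, 0), (0, 4)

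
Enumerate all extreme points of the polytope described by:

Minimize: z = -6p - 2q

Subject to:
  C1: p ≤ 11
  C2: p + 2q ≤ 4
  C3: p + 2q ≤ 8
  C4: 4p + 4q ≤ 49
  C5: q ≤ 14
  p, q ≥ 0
Each vertex is the intersection of two constraint boundaries that also satisfies all remaining constraints:
  p = 0 and q = 0 → (0, 0)
  p + 2q = 4 and q = 0 → (4, 0)
  p + 2q = 4 and p = 0 → (0, 2)

Vertices: (0, 0), (4, 0), (0, 2)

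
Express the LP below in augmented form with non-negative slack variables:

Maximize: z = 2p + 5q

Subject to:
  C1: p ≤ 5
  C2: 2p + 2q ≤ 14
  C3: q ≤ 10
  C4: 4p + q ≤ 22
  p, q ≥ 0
max z = 2p + 5q

s.t.
  p + s1 = 5
  2p + 2q + s2 = 14
  q + s3 = 10
  4p + q + s4 = 22
  p, q, s1, s2, s3, s4 ≥ 0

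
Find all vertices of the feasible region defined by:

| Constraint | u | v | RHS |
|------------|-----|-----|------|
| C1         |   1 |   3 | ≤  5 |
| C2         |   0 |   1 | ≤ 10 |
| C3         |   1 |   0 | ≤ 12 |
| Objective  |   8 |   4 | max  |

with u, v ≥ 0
Each vertex is the intersection of two constraint boundaries that also satisfies all remaining constraints:
  u = 0 and v = 0 → (0, 0)
  u + 3v = 5 and v = 0 → (5, 0)
  u + 3v = 5 and u = 0 → (0, 1.667)

Vertices: (0, 0), (5, 0), (0, 1.667)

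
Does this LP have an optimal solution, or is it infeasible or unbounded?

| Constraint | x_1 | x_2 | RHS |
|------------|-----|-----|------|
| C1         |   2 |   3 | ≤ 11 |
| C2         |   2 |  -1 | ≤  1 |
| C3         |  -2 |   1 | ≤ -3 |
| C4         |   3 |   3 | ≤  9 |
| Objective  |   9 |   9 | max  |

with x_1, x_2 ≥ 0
C2 requires 2x_1 - x_2 ≤ 1, while C3 (-2x_1 + x_2 ≤ -3) is equivalent to 2x_1 - x_2 ≥ 3. Together they would need 3 ≤ 2x_1 - x_2 ≤ 1, which is impossible since 3 > 1. No point satisfies all constraints.

Infeasible: no point satisfies all constraints simultaneously.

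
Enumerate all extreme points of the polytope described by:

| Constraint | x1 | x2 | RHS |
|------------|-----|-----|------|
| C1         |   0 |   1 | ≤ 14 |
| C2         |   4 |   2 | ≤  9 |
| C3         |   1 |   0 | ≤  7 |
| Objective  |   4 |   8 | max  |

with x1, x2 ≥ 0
Each vertex is the intersection of two constraint boundaries that also satisfies all remaining constraints:
  x1 = 0 and x2 = 0 → (0, 0)
  4x1 + 2x2 = 9 and x2 = 0 → (2.25, 0)
  4x1 + 2x2 = 9 and x1 = 0 → (0, 4.5)

Vertices: (0, 0), (2.25, 0), (0, 4.5)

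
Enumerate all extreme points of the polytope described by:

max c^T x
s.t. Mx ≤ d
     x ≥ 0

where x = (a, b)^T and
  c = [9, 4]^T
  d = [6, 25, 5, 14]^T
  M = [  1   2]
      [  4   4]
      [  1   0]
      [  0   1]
Each vertex is the intersection of two constraint boundaries that also satisfies all remaining constraints:
  a = 0 and b = 0 → (0, 0)
  a = 5 and b = 0 → (5, 0)
  a + 2b = 6 and a = 5 → (5, 0.5)
  a + 2b = 6 and a = 0 → (0, 3)

Vertices: (0, 0), (5, 0), (5, 0.5), (0, 3)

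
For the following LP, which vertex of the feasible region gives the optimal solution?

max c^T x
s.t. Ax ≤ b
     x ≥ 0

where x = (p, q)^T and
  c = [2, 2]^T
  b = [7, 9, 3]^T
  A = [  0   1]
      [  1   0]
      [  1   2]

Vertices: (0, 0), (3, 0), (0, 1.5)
Evaluating z = 2p + 2q at each vertex:
  (0, 0): z = 0
  (3, 0): z = 6
  (0, 1.5): z = 3

The largest value is z = 6, attained at (3, 0).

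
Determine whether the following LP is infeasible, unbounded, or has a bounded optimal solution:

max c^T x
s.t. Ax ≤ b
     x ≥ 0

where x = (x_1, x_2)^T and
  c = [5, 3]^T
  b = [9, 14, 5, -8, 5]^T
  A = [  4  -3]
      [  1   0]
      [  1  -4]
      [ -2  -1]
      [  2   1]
One constraint requires 2x_1 + x_2 ≤ 5, while the constraint -2x_1 - x_2 ≤ -8 is equivalent to 2x_1 + x_2 ≥ 8. Together they would need 8 ≤ 2x_1 + x_2 ≤ 5, which is impossible since 8 > 5. No point satisfies all constraints.

Infeasible: no point satisfies all constraints simultaneously.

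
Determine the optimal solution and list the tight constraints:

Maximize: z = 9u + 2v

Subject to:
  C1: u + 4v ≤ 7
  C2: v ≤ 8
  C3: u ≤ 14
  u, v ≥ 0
Optimal: u = 7, v = 0
Slack at optimum:
  C1: slack = 0 (binding)
  C2: slack = 8
  C3: slack = 7
  u ≥ 0: u = 7
  v ≥ 0: v = 0 (binding)
Binding constraints: C1, v ≥ 0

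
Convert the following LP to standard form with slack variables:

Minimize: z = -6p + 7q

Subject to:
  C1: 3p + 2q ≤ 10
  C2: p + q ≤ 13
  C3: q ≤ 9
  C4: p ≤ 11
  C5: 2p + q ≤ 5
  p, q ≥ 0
min z = -6p + 7q

s.t.
  3p + 2q + s1 = 10
  p + q + s2 = 13
  q + s3 = 9
  p + s4 = 11
  2p + q + s5 = 5
  p, q, s1, s2, s3, s4, s5 ≥ 0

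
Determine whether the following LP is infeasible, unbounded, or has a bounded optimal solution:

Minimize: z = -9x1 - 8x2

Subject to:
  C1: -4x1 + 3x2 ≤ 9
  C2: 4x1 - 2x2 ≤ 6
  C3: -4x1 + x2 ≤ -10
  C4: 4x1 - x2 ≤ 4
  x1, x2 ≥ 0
C4 requires 4x1 - x2 ≤ 4, while C3 (-4x1 + x2 ≤ -10) is equivalent to 4x1 - x2 ≥ 10. Together they would need 10 ≤ 4x1 - x2 ≤ 4, which is impossible since 10 > 4. No point satisfies all constraints.

The feasible region is empty; the LP is infeasible.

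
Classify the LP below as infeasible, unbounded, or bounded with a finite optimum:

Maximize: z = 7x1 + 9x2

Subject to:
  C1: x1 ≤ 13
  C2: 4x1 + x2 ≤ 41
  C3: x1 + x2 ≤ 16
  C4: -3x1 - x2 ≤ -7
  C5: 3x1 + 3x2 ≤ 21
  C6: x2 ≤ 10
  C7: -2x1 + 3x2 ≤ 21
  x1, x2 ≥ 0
The point (0, 7) satisfies every constraint, so the LP is feasible; the constraints give x1 ≤ 13 and x2 ≤ 10, which with x1, x2 ≥ 0 keep the feasible region inside a bounded box. A feasible, bounded LP attains a finite optimum at a vertex.

Evaluating z = 7x1 + 9x2 at each vertex:
  (2.333, 0): z = 16.33
  (7, 0): z = 49
  (0, 7): z = 63

Feasible with finite optimum z* = 63 at (0, 7).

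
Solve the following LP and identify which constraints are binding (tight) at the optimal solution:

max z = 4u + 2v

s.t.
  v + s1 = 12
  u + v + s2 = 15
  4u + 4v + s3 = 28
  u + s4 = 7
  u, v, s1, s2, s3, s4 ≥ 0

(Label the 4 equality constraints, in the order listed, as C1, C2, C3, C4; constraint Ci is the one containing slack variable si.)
Optimal: u = 7, v = 0
Slack at optimum:
  C1: slack = 12
  C2: slack = 8
  C3: slack = 0 (binding)
  C4: slack = 0 (binding)
  u ≥ 0: u = 7
  v ≥ 0: v = 0 (binding)
Binding constraints: C3, C4, v ≥ 0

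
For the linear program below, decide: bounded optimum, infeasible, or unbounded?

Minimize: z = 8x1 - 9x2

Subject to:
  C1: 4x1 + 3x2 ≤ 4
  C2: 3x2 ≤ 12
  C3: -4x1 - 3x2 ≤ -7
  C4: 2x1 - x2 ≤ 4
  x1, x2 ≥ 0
C1 requires 4x1 + 3x2 ≤ 4, while C3 (-4x1 - 3x2 ≤ -7) is equivalent to 4x1 + 3x2 ≥ 7. Together they would need 7 ≤ 4x1 + 3x2 ≤ 4, which is impossible since 7 > 4. No point satisfies all constraints.

The feasible region is empty; the LP is infeasible.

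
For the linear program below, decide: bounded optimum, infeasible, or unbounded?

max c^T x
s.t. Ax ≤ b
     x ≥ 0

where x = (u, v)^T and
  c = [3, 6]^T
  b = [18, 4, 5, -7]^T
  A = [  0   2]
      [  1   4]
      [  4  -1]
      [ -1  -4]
One constraint requires u + 4v ≤ 4, while the constraint -u - 4v ≤ -7 is equivalent to u + 4v ≥ 7. Together they would need 7 ≤ u + 4v ≤ 4, which is impossible since 7 > 4. No point satisfies all constraints.

Infeasible: no point satisfies all constraints simultaneously.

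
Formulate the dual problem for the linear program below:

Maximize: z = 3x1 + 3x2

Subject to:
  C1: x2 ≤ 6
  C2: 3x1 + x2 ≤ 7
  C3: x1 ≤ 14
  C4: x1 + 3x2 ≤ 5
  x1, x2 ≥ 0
Minimize: z = 6y1 + 7y2 + 14y3 + 5y4

Subject to:
  C1: -3y2 - y3 - y4 ≤ -3
  C2: -y1 - y2 - 3y4 ≤ -3
  y1, y2, y3, y4 ≥ 0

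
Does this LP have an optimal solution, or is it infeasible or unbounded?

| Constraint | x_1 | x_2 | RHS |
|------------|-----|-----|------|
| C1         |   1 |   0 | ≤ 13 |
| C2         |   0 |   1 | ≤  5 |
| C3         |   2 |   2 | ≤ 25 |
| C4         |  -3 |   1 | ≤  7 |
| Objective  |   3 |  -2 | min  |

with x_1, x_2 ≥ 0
The point (0, 5) satisfies every constraint, so the LP is feasible; the constraints give x_1 ≤ 13 and x_2 ≤ 5, which with x_1, x_2 ≥ 0 keep the feasible region inside a bounded box. A feasible, bounded LP attains a finite optimum at a vertex.

Evaluating z = 3x_1 - 2x_2 at each vertex:
  (0, 0): z = 0
  (12.5, 0): z = 37.5
  (7.5, 5): z = 12.5
  (0, 5): z = -10

Bounded optimum: z* = -10 at (0, 5).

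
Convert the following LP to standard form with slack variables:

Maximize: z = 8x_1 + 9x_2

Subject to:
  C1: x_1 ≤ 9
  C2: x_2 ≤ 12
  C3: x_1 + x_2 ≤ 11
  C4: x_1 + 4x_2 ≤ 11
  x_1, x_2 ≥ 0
max z = 8x_1 + 9x_2

s.t.
  x_1 + s1 = 9
  x_2 + s2 = 12
  x_1 + x_2 + s3 = 11
  x_1 + 4x_2 + s4 = 11
  x_1, x_2, s1, s2, s3, s4 ≥ 0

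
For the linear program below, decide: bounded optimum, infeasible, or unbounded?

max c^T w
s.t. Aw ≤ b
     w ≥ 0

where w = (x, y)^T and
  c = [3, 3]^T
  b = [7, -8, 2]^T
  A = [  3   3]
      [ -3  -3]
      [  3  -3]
One constraint requires 3x + 3y ≤ 7, while the constraint -3x - 3y ≤ -8 is equivalent to 3x + 3y ≥ 8. Together they would need 8 ≤ 3x + 3y ≤ 7, which is impossible since 8 > 7. No point satisfies all constraints.

Infeasible: no point satisfies all constraints simultaneously.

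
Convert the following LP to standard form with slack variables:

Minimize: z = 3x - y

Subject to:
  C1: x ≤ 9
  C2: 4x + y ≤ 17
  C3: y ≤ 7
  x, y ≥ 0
min z = 3x - y

s.t.
  x + s1 = 9
  4x + y + s2 = 17
  y + s3 = 7
  x, y, s1, s2, s3 ≥ 0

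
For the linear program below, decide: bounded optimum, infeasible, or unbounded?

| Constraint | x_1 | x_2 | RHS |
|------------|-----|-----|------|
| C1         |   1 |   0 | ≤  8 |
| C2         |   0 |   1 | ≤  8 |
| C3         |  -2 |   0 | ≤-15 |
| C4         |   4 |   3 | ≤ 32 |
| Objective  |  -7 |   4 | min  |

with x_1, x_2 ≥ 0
The point (8, 0) satisfies every constraint, so the LP is feasible; the constraints give x_1 ≤ 8 and x_2 ≤ 8, which with x_1, x_2 ≥ 0 keep the feasible region inside a bounded box. A feasible, bounded LP attains a finite optimum at a vertex.

Evaluating z = -7x_1 + 4x_2 at each vertex:
  (7.5, 0): z = -52.5
  (8, 0): z = -56
  (7.5, 0.6667): z = -49.83

The LP has an optimal solution: (8, 0) with z = -56.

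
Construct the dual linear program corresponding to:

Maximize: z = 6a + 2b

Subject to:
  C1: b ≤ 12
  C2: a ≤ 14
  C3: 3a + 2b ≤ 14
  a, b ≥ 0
Minimize: z = 12y1 + 14y2 + 14y3

Subject to:
  C1: -y2 - 3y3 ≤ -6
  C2: -y1 - 2y3 ≤ -2
  y1, y2, y3 ≥ 0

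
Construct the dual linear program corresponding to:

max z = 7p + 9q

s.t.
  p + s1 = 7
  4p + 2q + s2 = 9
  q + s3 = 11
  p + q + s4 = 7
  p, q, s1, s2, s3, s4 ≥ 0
Minimize: z = 7y1 + 9y2 + 11y3 + 7y4

Subject to:
  C1: -y1 - 4y2 - y4 ≤ -7
  C2: -2y2 - y3 - y4 ≤ -9
  y1, y2, y3, y4 ≥ 0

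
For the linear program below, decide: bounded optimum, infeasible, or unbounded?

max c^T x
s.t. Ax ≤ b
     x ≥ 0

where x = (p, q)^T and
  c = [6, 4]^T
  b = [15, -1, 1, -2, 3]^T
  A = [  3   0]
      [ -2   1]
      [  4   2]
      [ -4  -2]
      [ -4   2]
One constraint requires 4p + 2q ≤ 1, while the constraint -4p - 2q ≤ -2 is equivalent to 4p + 2q ≥ 2. Together they would need 2 ≤ 4p + 2q ≤ 1, which is impossible since 2 > 1. No point satisfies all constraints.

Infeasible — the constraint set is empty.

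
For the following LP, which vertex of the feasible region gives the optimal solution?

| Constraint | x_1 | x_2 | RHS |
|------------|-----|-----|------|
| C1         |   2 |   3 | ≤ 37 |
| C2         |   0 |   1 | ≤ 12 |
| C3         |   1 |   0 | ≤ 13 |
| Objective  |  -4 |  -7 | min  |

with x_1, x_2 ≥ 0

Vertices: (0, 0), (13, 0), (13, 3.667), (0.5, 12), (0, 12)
Evaluating z = -4x_1 - 7x_2 at each vertex:
  (0, 0): z = 0
  (13, 0): z = -52
  (13, 3.667): z = -77.67
  (0.5, 12): z = -86
  (0, 12): z = -84

The smallest value is z = -86, attained at (0.5, 12).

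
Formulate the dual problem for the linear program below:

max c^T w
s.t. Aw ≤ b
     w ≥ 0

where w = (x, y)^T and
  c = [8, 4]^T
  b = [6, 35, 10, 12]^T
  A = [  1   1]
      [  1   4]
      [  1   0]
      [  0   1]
Minimize: z = 6y1 + 35y2 + 10y3 + 12y4

Subject to:
  C1: -y1 - y2 - y3 ≤ -8
  C2: -y1 - 4y2 - y4 ≤ -4
  y1, y2, y3, y4 ≥ 0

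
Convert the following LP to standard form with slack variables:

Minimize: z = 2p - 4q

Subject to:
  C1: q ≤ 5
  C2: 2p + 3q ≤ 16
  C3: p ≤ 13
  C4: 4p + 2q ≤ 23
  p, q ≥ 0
min z = 2p - 4q

s.t.
  q + s1 = 5
  2p + 3q + s2 = 16
  p + s3 = 13
  4p + 2q + s4 = 23
  p, q, s1, s2, s3, s4 ≥ 0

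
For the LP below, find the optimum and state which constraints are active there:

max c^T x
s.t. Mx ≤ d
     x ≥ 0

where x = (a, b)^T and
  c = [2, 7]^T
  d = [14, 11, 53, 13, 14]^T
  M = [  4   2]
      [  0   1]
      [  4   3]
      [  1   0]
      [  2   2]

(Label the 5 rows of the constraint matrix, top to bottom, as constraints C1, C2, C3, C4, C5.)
Optimal: a = 0, b = 7
Binding: C1, C5, a ≥ 0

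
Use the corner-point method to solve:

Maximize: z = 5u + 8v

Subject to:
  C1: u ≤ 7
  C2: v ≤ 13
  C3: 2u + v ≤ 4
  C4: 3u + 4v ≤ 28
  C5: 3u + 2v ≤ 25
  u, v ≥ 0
Each vertex is the intersection of two constraint boundaries that also satisfies all remaining constraints:
  u = 0 and v = 0 → (0, 0)
  2u + v = 4 and v = 0 → (2, 0)
  2u + v = 4 and u = 0 → (0, 4)

Evaluating z = 5u + 8v at each vertex:
  (0, 0): z = 0
  (2, 0): z = 10
  (0, 4): z = 32

The maximum is at (0, 4) with z = 32.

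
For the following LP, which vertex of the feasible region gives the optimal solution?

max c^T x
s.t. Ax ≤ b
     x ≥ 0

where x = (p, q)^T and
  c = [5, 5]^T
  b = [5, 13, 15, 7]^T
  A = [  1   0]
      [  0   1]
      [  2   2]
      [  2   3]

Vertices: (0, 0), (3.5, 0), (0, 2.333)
(3.5, 0) with z = 17.5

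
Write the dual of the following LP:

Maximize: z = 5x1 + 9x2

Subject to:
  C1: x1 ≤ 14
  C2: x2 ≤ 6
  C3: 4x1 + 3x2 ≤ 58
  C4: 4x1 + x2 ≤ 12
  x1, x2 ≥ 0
Minimize: z = 14y1 + 6y2 + 58y3 + 12y4

Subject to:
  C1: -y1 - 4y3 - 4y4 ≤ -5
  C2: -y2 - 3y3 - y4 ≤ -9
  y1, y2, y3, y4 ≥ 0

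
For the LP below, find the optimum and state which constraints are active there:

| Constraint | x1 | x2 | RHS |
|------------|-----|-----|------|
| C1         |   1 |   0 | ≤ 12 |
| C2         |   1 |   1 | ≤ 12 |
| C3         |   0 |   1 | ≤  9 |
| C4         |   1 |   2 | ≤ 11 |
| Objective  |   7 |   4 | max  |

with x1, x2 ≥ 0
Optimal: x1 = 11, x2 = 0
Binding: C4, x2 ≥ 0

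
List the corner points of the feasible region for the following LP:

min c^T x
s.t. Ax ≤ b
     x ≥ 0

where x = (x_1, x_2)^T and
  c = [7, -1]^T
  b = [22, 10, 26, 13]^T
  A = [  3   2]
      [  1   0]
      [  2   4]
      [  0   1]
Each vertex is the intersection of two constraint boundaries that also satisfies all remaining constraints:
  x_1 = 0 and x_2 = 0 → (0, 0)
  3x_1 + 2x_2 = 22 and x_2 = 0 → (7.333, 0)
  3x_1 + 2x_2 = 22 and 2x_1 + 4x_2 = 26 → (4.5, 4.25)
  2x_1 + 4x_2 = 26 and x_1 = 0 → (0, 6.5)

Vertices: (0, 0), (7.333, 0), (4.5, 4.25), (0, 6.5)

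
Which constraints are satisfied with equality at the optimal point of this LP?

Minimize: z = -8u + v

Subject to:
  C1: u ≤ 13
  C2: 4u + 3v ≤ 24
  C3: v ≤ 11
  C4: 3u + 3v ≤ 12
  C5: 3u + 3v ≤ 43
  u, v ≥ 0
Optimal: u = 4, v = 0
Slack at optimum:
  C1: slack = 9
  C2: slack = 8
  C3: slack = 11
  C4: slack = 0 (binding)
  C5: slack = 31
  u ≥ 0: u = 4
  v ≥ 0: v = 0 (binding)
Binding constraints: C4, v ≥ 0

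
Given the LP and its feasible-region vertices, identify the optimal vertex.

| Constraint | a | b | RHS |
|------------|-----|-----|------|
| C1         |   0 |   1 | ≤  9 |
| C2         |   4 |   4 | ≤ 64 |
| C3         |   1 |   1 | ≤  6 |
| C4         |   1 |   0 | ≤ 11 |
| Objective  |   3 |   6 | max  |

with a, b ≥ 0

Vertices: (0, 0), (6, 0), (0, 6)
(0, 6) with z = 36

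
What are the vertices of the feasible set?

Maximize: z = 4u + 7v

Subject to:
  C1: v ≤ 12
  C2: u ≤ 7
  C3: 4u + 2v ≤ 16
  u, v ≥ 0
Each vertex is the intersection of two constraint boundaries that also satisfies all remaining constraints:
  u = 0 and v = 0 → (0, 0)
  4u + 2v = 16 and v = 0 → (4, 0)
  4u + 2v = 16 and u = 0 → (0, 8)

Vertices: (0, 0), (4, 0), (0, 8)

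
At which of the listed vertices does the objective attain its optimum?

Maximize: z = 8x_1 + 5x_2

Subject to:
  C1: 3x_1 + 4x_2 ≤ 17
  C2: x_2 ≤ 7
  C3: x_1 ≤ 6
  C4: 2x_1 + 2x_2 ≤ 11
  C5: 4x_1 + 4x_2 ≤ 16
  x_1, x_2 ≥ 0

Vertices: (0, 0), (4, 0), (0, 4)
Evaluating z = 8x_1 + 5x_2 at each vertex:
  (0, 0): z = 0
  (4, 0): z = 32
  (0, 4): z = 20

The largest value is z = 32, attained at (4, 0).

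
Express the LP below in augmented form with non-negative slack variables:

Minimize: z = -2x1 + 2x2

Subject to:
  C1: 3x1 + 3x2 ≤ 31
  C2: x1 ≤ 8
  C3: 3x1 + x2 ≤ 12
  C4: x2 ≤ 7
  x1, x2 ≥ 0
min z = -2x1 + 2x2

s.t.
  3x1 + 3x2 + s1 = 31
  x1 + s2 = 8
  3x1 + x2 + s3 = 12
  x2 + s4 = 7
  x1, x2, s1, s2, s3, s4 ≥ 0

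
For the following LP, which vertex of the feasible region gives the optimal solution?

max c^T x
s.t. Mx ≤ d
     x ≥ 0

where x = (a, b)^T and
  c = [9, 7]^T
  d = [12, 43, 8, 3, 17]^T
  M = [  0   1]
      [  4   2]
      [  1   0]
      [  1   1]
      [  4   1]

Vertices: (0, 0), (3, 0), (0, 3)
Evaluating z = 9a + 7b at each vertex:
  (0, 0): z = 0
  (3, 0): z = 27
  (0, 3): z = 21

The largest value is z = 27, attained at (3, 0).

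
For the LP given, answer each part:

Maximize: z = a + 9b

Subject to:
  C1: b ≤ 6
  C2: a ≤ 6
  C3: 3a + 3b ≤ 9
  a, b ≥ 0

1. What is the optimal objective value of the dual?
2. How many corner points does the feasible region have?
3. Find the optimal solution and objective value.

1. 27 (by strong duality, equal to the primal optimum)
2. 3
3. a = 0, b = 3, z = 27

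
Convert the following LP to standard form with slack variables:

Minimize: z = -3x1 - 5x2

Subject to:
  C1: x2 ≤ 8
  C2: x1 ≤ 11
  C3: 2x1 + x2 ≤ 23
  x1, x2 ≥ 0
min z = -3x1 - 5x2

s.t.
  x2 + s1 = 8
  x1 + s2 = 11
  2x1 + x2 + s3 = 23
  x1, x2, s1, s2, s3 ≥ 0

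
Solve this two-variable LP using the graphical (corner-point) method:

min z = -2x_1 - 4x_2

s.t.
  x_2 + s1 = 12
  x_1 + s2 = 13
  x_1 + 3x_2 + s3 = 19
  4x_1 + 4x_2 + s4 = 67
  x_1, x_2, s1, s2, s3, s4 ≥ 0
x_1 = 13, x_2 = 2, z = -34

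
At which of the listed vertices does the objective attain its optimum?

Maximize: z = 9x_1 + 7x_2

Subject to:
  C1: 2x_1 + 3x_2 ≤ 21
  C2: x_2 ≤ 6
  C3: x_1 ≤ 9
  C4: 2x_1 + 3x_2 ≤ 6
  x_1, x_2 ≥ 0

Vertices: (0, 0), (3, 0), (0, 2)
Evaluating z = 9x_1 + 7x_2 at each vertex:
  (0, 0): z = 0
  (3, 0): z = 27
  (0, 2): z = 14

The largest value is z = 27, attained at (3, 0).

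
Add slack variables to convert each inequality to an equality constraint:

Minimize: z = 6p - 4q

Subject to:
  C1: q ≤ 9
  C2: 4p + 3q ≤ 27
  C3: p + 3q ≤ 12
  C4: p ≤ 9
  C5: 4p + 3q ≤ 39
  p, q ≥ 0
min z = 6p - 4q

s.t.
  q + s1 = 9
  4p + 3q + s2 = 27
  p + 3q + s3 = 12
  p + s4 = 9
  4p + 3q + s5 = 39
  p, q, s1, s2, s3, s4, s5 ≥ 0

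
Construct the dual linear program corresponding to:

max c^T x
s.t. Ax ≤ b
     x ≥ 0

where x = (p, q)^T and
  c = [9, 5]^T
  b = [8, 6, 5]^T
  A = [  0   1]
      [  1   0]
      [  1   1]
Minimize: z = 8y1 + 6y2 + 5y3

Subject to:
  C1: -y2 - y3 ≤ -9
  C2: -y1 - y3 ≤ -5
  y1, y2, y3 ≥ 0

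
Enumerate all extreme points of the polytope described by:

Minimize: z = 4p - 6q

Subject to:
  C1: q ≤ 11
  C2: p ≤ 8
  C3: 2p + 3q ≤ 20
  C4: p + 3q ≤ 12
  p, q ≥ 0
Each vertex is the intersection of two constraint boundaries that also satisfies all remaining constraints:
  p = 0 and q = 0 → (0, 0)
  p = 8 and q = 0 → (8, 0)
  p = 8 and 2p + 3q = 20 → (8, 1.333)
  p + 3q = 12 and p = 0 → (0, 4)

Vertices: (0, 0), (8, 0), (8, 1.333), (0, 4)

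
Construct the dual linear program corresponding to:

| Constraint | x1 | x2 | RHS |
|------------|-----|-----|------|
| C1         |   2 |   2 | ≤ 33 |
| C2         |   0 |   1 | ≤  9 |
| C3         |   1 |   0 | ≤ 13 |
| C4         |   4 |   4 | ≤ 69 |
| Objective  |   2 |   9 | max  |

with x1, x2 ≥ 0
Minimize: z = 33y1 + 9y2 + 13y3 + 69y4

Subject to:
  C1: -2y1 - y3 - 4y4 ≤ -2
  C2: -2y1 - y2 - 4y4 ≤ -9
  y1, y2, y3, y4 ≥ 0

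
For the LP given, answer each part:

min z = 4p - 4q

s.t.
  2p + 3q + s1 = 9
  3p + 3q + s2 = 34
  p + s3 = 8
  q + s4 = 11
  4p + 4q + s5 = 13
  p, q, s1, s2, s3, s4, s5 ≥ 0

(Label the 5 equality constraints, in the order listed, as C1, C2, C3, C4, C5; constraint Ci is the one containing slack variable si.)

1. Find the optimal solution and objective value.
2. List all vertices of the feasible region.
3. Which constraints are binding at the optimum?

1. p = 0, q = 3, z = -12
2. (0, 0), (3.25, 0), (0.75, 2.5), (0, 3)
3. C1, p ≥ 0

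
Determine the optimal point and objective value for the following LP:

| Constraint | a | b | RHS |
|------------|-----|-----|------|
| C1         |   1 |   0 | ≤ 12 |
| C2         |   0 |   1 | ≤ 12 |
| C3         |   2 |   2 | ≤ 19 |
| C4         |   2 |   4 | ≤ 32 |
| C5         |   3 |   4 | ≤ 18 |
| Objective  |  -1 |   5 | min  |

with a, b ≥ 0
Each vertex is the intersection of two constraint boundaries that also satisfies all remaining constraints:
  a = 0 and b = 0 → (0, 0)
  3a + 4b = 18 and b = 0 → (6, 0)
  3a + 4b = 18 and a = 0 → (0, 4.5)

Evaluating z = -a + 5b at each vertex:
  (0, 0): z = 0
  (6, 0): z = -6
  (0, 4.5): z = 22.5

The minimum is at (6, 0) with z = -6.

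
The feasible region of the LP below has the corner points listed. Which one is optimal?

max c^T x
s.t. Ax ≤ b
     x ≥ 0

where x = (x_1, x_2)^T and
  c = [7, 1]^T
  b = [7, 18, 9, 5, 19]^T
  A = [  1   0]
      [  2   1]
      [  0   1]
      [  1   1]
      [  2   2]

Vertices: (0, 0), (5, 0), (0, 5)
Evaluating z = 7x_1 + x_2 at each vertex:
  (0, 0): z = 0
  (5, 0): z = 35
  (0, 5): z = 5

The largest value is z = 35, attained at (5, 0).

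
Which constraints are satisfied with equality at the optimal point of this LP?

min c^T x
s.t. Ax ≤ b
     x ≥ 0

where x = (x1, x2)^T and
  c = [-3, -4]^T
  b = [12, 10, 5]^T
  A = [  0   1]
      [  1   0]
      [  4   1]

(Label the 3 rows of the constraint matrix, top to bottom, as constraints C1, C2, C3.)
Optimal: x1 = 0, x2 = 5
Slack at optimum:
  C1: slack = 7
  C2: slack = 10
  C3: slack = 0 (binding)
  x1 ≥ 0: x1 = 0 (binding)
  x2 ≥ 0: x2 = 5
Binding constraints: C3, x1 ≥ 0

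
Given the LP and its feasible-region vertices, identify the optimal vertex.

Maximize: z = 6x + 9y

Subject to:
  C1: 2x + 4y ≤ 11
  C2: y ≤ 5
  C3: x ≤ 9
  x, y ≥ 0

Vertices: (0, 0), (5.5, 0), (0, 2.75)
(5.5, 0) with z = 33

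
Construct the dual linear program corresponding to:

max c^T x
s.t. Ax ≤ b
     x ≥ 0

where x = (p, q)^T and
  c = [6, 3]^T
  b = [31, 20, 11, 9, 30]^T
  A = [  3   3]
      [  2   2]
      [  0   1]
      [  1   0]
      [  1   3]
Minimize: z = 31y1 + 20y2 + 11y3 + 9y4 + 30y5

Subject to:
  C1: -3y1 - 2y2 - y4 - y5 ≤ -6
  C2: -3y1 - 2y2 - y3 - 3y5 ≤ -3
  y1, y2, y3, y4, y5 ≥ 0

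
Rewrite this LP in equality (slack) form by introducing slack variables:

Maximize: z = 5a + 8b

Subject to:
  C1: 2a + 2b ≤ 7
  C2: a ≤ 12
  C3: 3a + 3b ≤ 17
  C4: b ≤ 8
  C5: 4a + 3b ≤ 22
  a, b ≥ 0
max z = 5a + 8b

s.t.
  2a + 2b + s1 = 7
  a + s2 = 12
  3a + 3b + s3 = 17
  b + s4 = 8
  4a + 3b + s5 = 22
  a, b, s1, s2, s3, s4, s5 ≥ 0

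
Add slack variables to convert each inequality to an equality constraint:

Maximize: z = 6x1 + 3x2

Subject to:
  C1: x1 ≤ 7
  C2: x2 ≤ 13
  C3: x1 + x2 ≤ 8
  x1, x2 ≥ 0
max z = 6x1 + 3x2

s.t.
  x1 + s1 = 7
  x2 + s2 = 13
  x1 + x2 + s3 = 8
  x1, x2, s1, s2, s3 ≥ 0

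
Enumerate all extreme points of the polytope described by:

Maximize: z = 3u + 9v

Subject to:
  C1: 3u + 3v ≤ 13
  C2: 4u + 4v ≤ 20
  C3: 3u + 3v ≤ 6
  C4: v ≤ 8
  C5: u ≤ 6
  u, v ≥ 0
Each vertex is the intersection of two constraint boundaries that also satisfies all remaining constraints:
  u = 0 and v = 0 → (0, 0)
  3u + 3v = 6 and v = 0 → (2, 0)
  3u + 3v = 6 and u = 0 → (0, 2)

Vertices: (0, 0), (2, 0), (0, 2)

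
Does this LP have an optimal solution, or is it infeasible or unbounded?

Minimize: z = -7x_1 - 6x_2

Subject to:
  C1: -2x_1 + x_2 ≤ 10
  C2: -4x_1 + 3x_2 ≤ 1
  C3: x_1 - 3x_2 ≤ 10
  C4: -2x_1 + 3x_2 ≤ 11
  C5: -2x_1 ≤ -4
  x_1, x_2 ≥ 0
Feasible point: (2, 0) satisfies every constraint, so the LP is feasible.
Direction d = (3, 1): for each constraint row a, a·d ≤ 0 —
  (-2)(3) + (1)(1) = -5 ≤ 0
  (-4)(3) + (3)(1) = -9 ≤ 0
  (1)(3) + (-3)(1) = 0 ≤ 0
  (-2)(3) + (3)(1) = -3 ≤ 0
  (-2)(3) + (0)(1) = -6 ≤ 0
and d ≥ 0, so (2, 0) + t·d stays feasible for every t ≥ 0. Along this ray z = -7x_1 - 6x_2 changes by -27 per unit t, so z → −∞.

The LP is unbounded; z can be made arbitrarily small.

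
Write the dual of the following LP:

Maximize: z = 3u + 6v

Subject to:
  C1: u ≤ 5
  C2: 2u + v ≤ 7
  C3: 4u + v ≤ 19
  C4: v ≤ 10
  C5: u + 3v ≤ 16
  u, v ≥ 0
Minimize: z = 5y1 + 7y2 + 19y3 + 10y4 + 16y5

Subject to:
  C1: -y1 - 2y2 - 4y3 - y5 ≤ -3
  C2: -y2 - y3 - y4 - 3y5 ≤ -6
  y1, y2, y3, y4, y5 ≥ 0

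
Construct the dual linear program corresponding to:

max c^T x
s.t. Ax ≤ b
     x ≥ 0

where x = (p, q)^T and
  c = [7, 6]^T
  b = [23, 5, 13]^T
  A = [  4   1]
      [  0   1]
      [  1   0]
Minimize: z = 23y1 + 5y2 + 13y3

Subject to:
  C1: -4y1 - y3 ≤ -7
  C2: -y1 - y2 ≤ -6
  y1, y2, y3 ≥ 0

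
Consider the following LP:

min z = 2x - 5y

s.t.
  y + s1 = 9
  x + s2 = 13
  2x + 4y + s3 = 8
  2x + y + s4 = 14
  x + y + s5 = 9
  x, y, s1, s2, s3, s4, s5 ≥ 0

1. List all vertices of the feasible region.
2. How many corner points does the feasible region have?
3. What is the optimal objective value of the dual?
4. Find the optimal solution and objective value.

1. (0, 0), (4, 0), (0, 2)
2. 3
3. -10 (by strong duality, equal to the primal optimum)
4. x = 0, y = 2, z = -10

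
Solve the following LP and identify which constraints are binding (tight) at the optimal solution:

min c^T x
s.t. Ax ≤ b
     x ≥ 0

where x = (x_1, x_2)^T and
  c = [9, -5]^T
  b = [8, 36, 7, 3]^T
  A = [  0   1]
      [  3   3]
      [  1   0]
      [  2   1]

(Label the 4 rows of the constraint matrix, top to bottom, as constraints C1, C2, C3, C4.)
Optimal: x_1 = 0, x_2 = 3
Slack at optimum:
  C1: slack = 5
  C2: slack = 27
  C3: slack = 7
  C4: slack = 0 (binding)
  x_1 ≥ 0: x_1 = 0 (binding)
  x_2 ≥ 0: x_2 = 3
Binding constraints: C4, x_1 ≥ 0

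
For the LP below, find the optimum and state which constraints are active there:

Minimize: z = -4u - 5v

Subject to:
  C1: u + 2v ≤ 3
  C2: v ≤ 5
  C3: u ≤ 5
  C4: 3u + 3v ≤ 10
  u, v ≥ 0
Optimal: u = 3, v = 0
Binding: C1, v ≥ 0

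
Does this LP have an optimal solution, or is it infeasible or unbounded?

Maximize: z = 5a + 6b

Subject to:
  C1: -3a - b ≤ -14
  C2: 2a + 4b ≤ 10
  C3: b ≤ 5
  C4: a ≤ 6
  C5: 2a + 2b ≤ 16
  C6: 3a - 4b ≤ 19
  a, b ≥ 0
The point (5, 0) satisfies every constraint, so the LP is feasible; the constraints give a ≤ 6 and b ≤ 5, which with a, b ≥ 0 keep the feasible region inside a bounded box. A feasible, bounded LP attains a finite optimum at a vertex.

Evaluating z = 5a + 6b at each vertex:
  (4.667, 0): z = 23.33
  (5, 0): z = 25
  (4.6, 0.2): z = 24.2

Feasible with finite optimum z* = 25 at (5, 0).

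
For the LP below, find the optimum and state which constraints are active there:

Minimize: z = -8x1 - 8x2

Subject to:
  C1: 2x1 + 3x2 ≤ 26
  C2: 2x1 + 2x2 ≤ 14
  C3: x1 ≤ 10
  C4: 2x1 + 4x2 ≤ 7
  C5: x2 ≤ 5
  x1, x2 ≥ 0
Optimal: x1 = 3.5, x2 = 0
Slack at optimum:
  C1: slack = 19
  C2: slack = 7
  C3: slack = 6.5
  C4: slack = 0 (binding)
  C5: slack = 5
  x1 ≥ 0: x1 = 3.5
  x2 ≥ 0: x2 = 0 (binding)
Binding constraints: C4, x2 ≥ 0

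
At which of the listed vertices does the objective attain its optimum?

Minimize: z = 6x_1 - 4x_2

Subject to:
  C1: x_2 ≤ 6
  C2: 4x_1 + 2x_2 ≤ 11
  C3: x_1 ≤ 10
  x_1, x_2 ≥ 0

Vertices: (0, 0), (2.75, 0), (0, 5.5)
(0, 5.5) with z = -22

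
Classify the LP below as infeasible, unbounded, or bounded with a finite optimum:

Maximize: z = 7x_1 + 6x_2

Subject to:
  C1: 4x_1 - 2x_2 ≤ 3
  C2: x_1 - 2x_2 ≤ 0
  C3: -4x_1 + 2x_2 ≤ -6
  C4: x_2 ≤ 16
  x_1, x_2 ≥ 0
C1 requires 4x_1 - 2x_2 ≤ 3, while C3 (-4x_1 + 2x_2 ≤ -6) is equivalent to 4x_1 - 2x_2 ≥ 6. Together they would need 6 ≤ 4x_1 - 2x_2 ≤ 3, which is impossible since 6 > 3. No point satisfies all constraints.

Infeasible — the constraint set is empty.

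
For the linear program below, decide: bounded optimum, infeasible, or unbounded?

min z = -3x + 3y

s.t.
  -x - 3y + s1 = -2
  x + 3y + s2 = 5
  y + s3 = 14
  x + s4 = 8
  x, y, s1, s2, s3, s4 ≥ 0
The point (5, 0) satisfies every constraint, so the LP is feasible; the constraints give x ≤ 8 and y ≤ 14, which with x, y ≥ 0 keep the feasible region inside a bounded box. A feasible, bounded LP attains a finite optimum at a vertex.

Feasible with finite optimum z* = -15 at (5, 0).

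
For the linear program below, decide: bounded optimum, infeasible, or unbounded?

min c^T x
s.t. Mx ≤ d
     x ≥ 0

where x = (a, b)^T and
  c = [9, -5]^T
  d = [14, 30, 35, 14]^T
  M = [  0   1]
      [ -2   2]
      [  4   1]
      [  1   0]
The point (0, 14) satisfies every constraint, so the LP is feasible; the constraints give a ≤ 14 and b ≤ 14, which with a, b ≥ 0 keep the feasible region inside a bounded box. A feasible, bounded LP attains a finite optimum at a vertex.

Evaluating z = 9a - 5b at each vertex:
  (0, 0): z = 0
  (8.75, 0): z = 78.75
  (5.25, 14): z = -22.75
  (0, 14): z = -70

The LP has an optimal solution: (0, 14) with z = -70.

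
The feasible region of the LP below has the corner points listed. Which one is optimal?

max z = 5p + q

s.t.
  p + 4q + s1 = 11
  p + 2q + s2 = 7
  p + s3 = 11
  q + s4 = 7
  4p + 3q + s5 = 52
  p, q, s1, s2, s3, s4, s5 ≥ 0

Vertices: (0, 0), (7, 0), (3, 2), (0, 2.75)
(7, 0) with z = 35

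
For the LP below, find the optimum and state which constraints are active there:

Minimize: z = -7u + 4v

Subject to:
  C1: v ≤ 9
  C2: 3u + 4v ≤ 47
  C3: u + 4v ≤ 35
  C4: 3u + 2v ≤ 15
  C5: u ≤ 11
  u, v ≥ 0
Optimal: u = 5, v = 0
Slack at optimum:
  C1: slack = 9
  C2: slack = 32
  C3: slack = 30
  C4: slack = 0 (binding)
  C5: slack = 6
  u ≥ 0: u = 5
  v ≥ 0: v = 0 (binding)
Binding constraints: C4, v ≥ 0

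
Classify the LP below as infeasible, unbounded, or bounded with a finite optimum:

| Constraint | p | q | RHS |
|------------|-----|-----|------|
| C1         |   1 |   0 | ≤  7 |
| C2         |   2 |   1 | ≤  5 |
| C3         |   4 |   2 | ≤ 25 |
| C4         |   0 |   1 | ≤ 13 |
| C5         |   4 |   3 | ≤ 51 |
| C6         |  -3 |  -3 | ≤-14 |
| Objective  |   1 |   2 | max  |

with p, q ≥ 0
The point (0, 5) satisfies every constraint, so the LP is feasible; the constraints give p ≤ 7 and q ≤ 13, which with p, q ≥ 0 keep the feasible region inside a bounded box. A feasible, bounded LP attains a finite optimum at a vertex.

Evaluating z = p + 2q at each vertex:
  (0.3333, 4.333): z = 9
  (0, 5): z = 10
  (0, 4.667): z = 9.333

Bounded optimum: z* = 10 at (0, 5).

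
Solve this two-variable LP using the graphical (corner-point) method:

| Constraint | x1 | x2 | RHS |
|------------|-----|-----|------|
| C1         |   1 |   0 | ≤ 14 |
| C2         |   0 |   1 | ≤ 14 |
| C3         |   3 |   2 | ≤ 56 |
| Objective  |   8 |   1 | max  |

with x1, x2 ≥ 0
Each vertex is the intersection of two constraint boundaries that also satisfies all remaining constraints:
  x1 = 0 and x2 = 0 → (0, 0)
  x1 = 14 and x2 = 0 → (14, 0)
  x1 = 14 and 3x1 + 2x2 = 56 → (14, 7)
  x2 = 14 and 3x1 + 2x2 = 56 → (9.333, 14)
  x2 = 14 and x1 = 0 → (0, 14)

Evaluating z = 8x1 + x2 at each vertex:
  (0, 0): z = 0
  (14, 0): z = 112
  (14, 7): z = 119
  (9.333, 14): z = 88.67
  (0, 14): z = 14

The maximum is at (14, 7) with z = 119.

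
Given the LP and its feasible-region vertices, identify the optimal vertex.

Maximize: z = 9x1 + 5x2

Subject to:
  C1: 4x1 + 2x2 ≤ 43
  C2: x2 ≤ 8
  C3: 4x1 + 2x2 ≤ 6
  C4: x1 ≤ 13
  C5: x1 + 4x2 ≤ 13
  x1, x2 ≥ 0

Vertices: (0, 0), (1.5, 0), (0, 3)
Evaluating z = 9x1 + 5x2 at each vertex:
  (0, 0): z = 0
  (1.5, 0): z = 13.5
  (0, 3): z = 15

The largest value is z = 15, attained at (0, 3).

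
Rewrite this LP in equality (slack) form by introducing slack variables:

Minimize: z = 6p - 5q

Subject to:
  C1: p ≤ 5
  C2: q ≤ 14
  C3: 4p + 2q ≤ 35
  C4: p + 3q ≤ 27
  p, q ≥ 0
min z = 6p - 5q

s.t.
  p + s1 = 5
  q + s2 = 14
  4p + 2q + s3 = 35
  p + 3q + s4 = 27
  p, q, s1, s2, s3, s4 ≥ 0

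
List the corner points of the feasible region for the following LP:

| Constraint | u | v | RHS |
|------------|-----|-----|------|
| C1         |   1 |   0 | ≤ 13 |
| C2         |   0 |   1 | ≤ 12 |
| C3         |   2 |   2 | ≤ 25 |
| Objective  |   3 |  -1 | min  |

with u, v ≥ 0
Each vertex is the intersection of two constraint boundaries that also satisfies all remaining constraints:
  u = 0 and v = 0 → (0, 0)
  2u + 2v = 25 and v = 0 → (12.5, 0)
  v = 12 and 2u + 2v = 25 → (0.5, 12)
  v = 12 and u = 0 → (0, 12)

Vertices: (0, 0), (12.5, 0), (0.5, 12), (0, 12)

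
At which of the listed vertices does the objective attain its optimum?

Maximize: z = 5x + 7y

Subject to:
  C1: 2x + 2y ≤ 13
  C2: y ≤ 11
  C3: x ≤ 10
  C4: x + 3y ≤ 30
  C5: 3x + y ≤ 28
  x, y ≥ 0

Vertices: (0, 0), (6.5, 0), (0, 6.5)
Evaluating z = 5x + 7y at each vertex:
  (0, 0): z = 0
  (6.5, 0): z = 32.5
  (0, 6.5): z = 45.5

The largest value is z = 45.5, attained at (0, 6.5).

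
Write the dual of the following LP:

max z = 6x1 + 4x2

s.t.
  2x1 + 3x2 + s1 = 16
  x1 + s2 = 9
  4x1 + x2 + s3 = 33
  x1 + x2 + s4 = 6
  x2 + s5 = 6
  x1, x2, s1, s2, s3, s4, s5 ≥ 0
Minimize: z = 16y1 + 9y2 + 33y3 + 6y4 + 6y5

Subject to:
  C1: -2y1 - y2 - 4y3 - y4 ≤ -6
  C2: -3y1 - y3 - y4 - y5 ≤ -4
  y1, y2, y3, y4, y5 ≥ 0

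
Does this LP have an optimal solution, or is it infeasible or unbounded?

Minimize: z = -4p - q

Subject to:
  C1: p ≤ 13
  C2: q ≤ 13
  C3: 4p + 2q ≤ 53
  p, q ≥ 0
The point (13, 0.5) satisfies every constraint, so the LP is feasible; the constraints give p ≤ 13 and q ≤ 13, which with p, q ≥ 0 keep the feasible region inside a bounded box. A feasible, bounded LP attains a finite optimum at a vertex.

The LP has an optimal solution: (13, 0.5) with z = -52.5.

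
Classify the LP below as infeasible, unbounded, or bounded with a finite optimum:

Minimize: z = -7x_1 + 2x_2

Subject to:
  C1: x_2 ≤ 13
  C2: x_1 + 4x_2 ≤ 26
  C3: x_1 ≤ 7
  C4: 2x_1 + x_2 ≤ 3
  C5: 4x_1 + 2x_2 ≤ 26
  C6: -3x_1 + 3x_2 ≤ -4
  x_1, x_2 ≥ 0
The point (1.5, 0) satisfies every constraint, so the LP is feasible; the constraints give x_1 ≤ 7 and x_2 ≤ 13, which with x_1, x_2 ≥ 0 keep the feasible region inside a bounded box. A feasible, bounded LP attains a finite optimum at a vertex.

Evaluating z = -7x_1 + 2x_2 at each vertex:
  (1.333, 0): z = -9.333
  (1.5, 0): z = -10.5
  (1.444, 0.1111): z = -9.889

The LP has an optimal solution: (1.5, 0) with z = -10.5.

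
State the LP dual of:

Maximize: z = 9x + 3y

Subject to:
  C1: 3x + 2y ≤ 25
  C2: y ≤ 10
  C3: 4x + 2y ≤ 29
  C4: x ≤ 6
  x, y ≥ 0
Minimize: z = 25y1 + 10y2 + 29y3 + 6y4

Subject to:
  C1: -3y1 - 4y3 - y4 ≤ -9
  C2: -2y1 - y2 - 2y3 ≤ -3
  y1, y2, y3, y4 ≥ 0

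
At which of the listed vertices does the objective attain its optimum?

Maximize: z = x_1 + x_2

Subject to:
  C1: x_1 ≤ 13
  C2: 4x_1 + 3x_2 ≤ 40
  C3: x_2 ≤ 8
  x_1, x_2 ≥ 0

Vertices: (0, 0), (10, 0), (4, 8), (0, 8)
(4, 8) with z = 12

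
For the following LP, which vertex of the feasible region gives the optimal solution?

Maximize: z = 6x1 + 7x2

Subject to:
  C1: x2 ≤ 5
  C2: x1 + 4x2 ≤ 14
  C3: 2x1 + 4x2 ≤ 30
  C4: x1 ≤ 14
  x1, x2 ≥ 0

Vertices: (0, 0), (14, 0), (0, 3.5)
(14, 0) with z = 84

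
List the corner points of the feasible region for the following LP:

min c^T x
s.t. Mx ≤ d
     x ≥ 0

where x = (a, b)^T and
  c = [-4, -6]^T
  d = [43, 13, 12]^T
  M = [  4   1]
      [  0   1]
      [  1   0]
Each vertex is the intersection of two constraint boundaries that also satisfies all remaining constraints:
  a = 0 and b = 0 → (0, 0)
  4a + b = 43 and b = 0 → (10.75, 0)
  4a + b = 43 and b = 13 → (7.5, 13)
  b = 13 and a = 0 → (0, 13)

Vertices: (0, 0), (10.75, 0), (7.5, 13), (0, 13)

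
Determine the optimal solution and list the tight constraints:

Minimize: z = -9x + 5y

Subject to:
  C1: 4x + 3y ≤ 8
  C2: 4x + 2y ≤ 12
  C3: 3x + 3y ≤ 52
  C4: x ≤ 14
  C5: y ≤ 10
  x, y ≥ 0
Optimal: x = 2, y = 0
Slack at optimum:
  C1: slack = 0 (binding)
  C2: slack = 4
  C3: slack = 46
  C4: slack = 12
  C5: slack = 10
  x ≥ 0: x = 2
  y ≥ 0: y = 0 (binding)
Binding constraints: C1, y ≥ 0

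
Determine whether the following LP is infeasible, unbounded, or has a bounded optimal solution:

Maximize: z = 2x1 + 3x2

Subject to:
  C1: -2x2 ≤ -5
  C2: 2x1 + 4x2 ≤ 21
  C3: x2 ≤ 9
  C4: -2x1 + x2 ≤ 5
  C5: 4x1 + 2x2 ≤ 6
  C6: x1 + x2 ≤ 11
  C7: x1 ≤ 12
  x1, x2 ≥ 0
The point (0, 3) satisfies every constraint, so the LP is feasible; the constraints give x1 ≤ 12 and x2 ≤ 9, which with x1, x2 ≥ 0 keep the feasible region inside a bounded box. A feasible, bounded LP attains a finite optimum at a vertex.

The LP has an optimal solution: (0, 3) with z = 9.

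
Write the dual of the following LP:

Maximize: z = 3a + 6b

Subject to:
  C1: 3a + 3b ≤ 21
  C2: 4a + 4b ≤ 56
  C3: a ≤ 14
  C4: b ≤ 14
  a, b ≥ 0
Minimize: z = 21y1 + 56y2 + 14y3 + 14y4

Subject to:
  C1: -3y1 - 4y2 - y3 ≤ -3
  C2: -3y1 - 4y2 - y4 ≤ -6
  y1, y2, y3, y4 ≥ 0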